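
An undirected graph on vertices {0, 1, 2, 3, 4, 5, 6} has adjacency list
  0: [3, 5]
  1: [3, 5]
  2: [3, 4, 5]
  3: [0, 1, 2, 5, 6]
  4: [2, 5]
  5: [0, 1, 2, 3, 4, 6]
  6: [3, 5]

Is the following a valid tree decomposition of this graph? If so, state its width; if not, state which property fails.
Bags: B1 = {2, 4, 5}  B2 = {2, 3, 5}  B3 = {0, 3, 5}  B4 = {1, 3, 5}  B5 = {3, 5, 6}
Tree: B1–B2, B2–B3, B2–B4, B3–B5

Checking the three conditions: (i) the bags cover all of {0, 1, 2, 3, 4, 5, 6}; (ii) for each edge, some bag contains both endpoints; (iii) the bags containing any fixed vertex form a subtree. All hold, so the decomposition is valid with width 3 − 1 = 2.

Yes; width 2.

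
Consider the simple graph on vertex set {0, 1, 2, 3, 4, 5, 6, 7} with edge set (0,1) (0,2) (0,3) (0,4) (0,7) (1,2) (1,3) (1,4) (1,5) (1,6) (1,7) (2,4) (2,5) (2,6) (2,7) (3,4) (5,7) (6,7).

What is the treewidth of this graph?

3

A width-3 tree decomposition is:
Bags: B1 = {0, 1, 2, 7}  B2 = {1, 2, 6, 7}  B3 = {0, 1, 2, 4}  B4 = {1, 2, 5, 7}  B5 = {0, 1, 3, 4}
Tree: B1–B2, B1–B3, B1–B4, B3–B5
The largest bag has 4 vertices, giving width 3; this decomposition certifies tw(G) ≤ 3. On the other hand G contains the 4-clique {0, 1, 2, 4}. A clique must lie in a single bag of any decomposition, so no decomposition can have width below 3. Hence tw(G) = 3 exactly.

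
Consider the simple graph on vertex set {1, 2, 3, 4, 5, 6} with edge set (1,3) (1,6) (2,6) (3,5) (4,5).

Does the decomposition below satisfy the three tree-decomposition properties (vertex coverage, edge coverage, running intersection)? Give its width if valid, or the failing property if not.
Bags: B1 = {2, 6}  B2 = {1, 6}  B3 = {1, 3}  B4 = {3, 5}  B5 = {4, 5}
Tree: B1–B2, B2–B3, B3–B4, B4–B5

Checking the three conditions: (i) the bags cover all of {1, 2, 3, 4, 5, 6}; (ii) for each edge, some bag contains both endpoints; (iii) the bags containing any fixed vertex form a subtree. All hold, so the decomposition is valid with width 2 − 1 = 1.

Yes; width 1.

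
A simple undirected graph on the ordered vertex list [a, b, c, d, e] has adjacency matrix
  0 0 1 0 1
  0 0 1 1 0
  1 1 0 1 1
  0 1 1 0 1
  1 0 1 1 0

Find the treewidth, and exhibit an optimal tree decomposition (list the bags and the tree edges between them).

Treewidth 2.
Bags: B1 = {a, c, e}  B2 = {c, d, e}  B3 = {b, c, d}
Tree: B1–B2, B2–B3

Every bag has size at most 3, so the width is 3 − 1 = 2 and tw(G) ≤ 2. On the other hand G contains the 3-clique {c, d, e}. A clique must lie in a single bag of any decomposition, so no decomposition can have width below 2. Therefore the treewidth is 2.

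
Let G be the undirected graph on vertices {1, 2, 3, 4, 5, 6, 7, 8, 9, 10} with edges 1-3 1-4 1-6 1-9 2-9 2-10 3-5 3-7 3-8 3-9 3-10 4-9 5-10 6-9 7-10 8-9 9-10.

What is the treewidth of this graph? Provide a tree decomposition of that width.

Every bag has size at most 3, so the width is 3 − 1 = 2 and tw(G) ≤ 2. On the other hand G contains the 3-clique {3, 8, 9}. A clique must lie in a single bag of any decomposition, so no decomposition can have width below 2. The upper and lower bounds meet at 2, so that is the treewidth.

Treewidth 2.
One optimal decomposition is:
Bags: B1 = {3, 9, 10}  B2 = {1, 3, 9}  B3 = {1, 6, 9}  B4 = {1, 4, 9}  B5 = {3, 7, 10}  B6 = {3, 5, 10}  B7 = {2, 9, 10}  B8 = {3, 8, 9}
Tree: B1–B2, B2–B3, B3–B4, B1–B5, B5–B6, B1–B7, B2–B8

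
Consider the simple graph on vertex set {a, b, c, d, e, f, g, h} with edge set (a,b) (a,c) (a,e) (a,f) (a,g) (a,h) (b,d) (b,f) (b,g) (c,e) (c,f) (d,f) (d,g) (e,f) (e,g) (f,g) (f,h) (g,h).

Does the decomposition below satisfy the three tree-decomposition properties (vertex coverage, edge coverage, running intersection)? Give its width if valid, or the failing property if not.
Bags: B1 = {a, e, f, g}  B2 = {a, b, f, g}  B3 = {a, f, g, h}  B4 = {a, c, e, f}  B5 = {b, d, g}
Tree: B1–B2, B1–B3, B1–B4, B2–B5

A tree decomposition must satisfy three properties: every vertex lies in some bag; for every edge, both endpoints lie together in some bag; and for every vertex, the bags containing it form a connected subtree. Here edge (f,d) lies in no bag, so the decomposition is invalid.

No — edge (f,d) lies in no bag.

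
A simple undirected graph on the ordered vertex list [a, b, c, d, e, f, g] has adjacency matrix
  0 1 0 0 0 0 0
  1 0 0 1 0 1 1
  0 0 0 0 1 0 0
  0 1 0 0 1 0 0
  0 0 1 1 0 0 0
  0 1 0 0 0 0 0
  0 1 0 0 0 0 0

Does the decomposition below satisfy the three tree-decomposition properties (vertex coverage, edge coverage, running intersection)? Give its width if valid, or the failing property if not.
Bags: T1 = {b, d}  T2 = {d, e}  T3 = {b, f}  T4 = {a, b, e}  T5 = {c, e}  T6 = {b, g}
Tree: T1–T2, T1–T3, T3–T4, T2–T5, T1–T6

No — bags containing vertex e are not connected in the tree.

A tree decomposition must satisfy three properties: every vertex lies in some bag; for every edge, both endpoints lie together in some bag; and for every vertex, the bags containing it form a connected subtree. Here bags containing vertex e are not connected in the tree, so the decomposition is invalid.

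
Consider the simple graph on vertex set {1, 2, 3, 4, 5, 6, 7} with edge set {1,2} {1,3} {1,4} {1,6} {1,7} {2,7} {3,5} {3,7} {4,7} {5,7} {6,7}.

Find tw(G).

2

A width-2 tree decomposition is:
Bags: B1 = {3, 5, 7}  B2 = {1, 3, 7}  B3 = {1, 4, 7}  B4 = {1, 2, 7}  B5 = {1, 6, 7}
Tree: B1–B2, B2–B3, B2–B4, B2–B5
Every bag has size at most 3, so the width is 3 − 1 = 2 and tw(G) ≤ 2. On the other hand G contains the 3-clique {1, 2, 7}. A clique must lie in a single bag of any decomposition, so no decomposition can have width below 2. Therefore the treewidth is 2.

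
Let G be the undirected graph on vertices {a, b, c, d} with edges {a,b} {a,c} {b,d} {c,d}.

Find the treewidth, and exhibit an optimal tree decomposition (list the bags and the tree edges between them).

Treewidth 2.
One optimal decomposition is:
Bags: B1 = {a, b, d}  B2 = {a, c, d}
Tree: B1–B2

The largest bag has 3 vertices, giving width 2; this decomposition certifies tw(G) ≤ 2. For the lower bound, G contains the cycle d–b–a–c–d, so G is not a forest; only forests have treewidth ≤ 1, hence tw(G) ≥ 2. Therefore the treewidth is 2.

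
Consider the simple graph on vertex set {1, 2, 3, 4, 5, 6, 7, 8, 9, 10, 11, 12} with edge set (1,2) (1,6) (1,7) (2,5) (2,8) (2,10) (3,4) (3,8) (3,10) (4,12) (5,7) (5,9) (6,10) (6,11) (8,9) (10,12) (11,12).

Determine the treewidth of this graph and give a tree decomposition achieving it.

Treewidth 3.
One optimal decomposition is:
Bags: B1 = {3, 4, 11, 12}  B2 = {3, 10, 11, 12}  B3 = {3, 6, 10, 11}  B4 = {3, 6, 8, 10}  B5 = {2, 6, 8, 10}  B6 = {1, 2, 6, 8}  B7 = {1, 2, 8, 9}  B8 = {1, 2, 5, 9}  B9 = {1, 5, 7, 9}
Tree: B1–B2, B2–B3, B3–B4, B4–B5, B5–B6, B6–B7, B7–B8, B8–B9

Each bag holds 4 vertices, so the decomposition has width 3, which upper-bounds the treewidth. For the lower bound: the 4 vertex sets {4,11,12}, {3}, {10}, {1,2,6,8} are disjoint, each induces a connected subgraph, and every pair is joined by at least one edge of G. Contracting each set to a single vertex therefore yields K_{4} as a minor, and since treewidth is minor-monotone, tw(G) ≥ tw(K_{4}) = 3. Hence tw(G) = 3 exactly.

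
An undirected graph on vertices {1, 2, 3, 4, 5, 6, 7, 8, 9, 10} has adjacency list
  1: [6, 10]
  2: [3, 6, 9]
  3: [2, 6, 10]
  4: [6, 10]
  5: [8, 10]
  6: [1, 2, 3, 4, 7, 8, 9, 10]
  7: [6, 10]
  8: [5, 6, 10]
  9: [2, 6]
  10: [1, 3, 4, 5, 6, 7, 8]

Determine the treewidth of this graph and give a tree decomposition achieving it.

The largest bag has 3 vertices, giving width 2; this decomposition certifies tw(G) ≤ 2. On the other hand G contains the 3-clique {5, 8, 10}. A clique must lie in a single bag of any decomposition, so no decomposition can have width below 2. Hence tw(G) = 2 exactly.

Treewidth 2.
One such decomposition:
Bags: B1 = {6, 7, 10}  B2 = {6, 8, 10}  B3 = {1, 6, 10}  B4 = {3, 6, 10}  B5 = {4, 6, 10}  B6 = {2, 3, 6}  B7 = {5, 8, 10}  B8 = {2, 6, 9}
Tree: B1–B2, B2–B3, B1–B4, B3–B5, B4–B6, B2–B7, B6–B8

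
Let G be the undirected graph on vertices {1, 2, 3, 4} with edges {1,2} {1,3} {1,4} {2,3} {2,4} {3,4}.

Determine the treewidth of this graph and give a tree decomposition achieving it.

Treewidth 3.
One such decomposition:
Bags: B1 = {1, 2, 3, 4}
Tree: (single bag)

A single bag containing all 4 vertices is trivially a valid decomposition of width 3. Conversely, {1, 2, 3, 4} is a clique of size 4, and the vertices of any clique must share a bag in every tree decomposition; so some bag has ≥ 4 vertices and tw(G) ≥ 3. The upper and lower bounds meet at 3, so that is the treewidth.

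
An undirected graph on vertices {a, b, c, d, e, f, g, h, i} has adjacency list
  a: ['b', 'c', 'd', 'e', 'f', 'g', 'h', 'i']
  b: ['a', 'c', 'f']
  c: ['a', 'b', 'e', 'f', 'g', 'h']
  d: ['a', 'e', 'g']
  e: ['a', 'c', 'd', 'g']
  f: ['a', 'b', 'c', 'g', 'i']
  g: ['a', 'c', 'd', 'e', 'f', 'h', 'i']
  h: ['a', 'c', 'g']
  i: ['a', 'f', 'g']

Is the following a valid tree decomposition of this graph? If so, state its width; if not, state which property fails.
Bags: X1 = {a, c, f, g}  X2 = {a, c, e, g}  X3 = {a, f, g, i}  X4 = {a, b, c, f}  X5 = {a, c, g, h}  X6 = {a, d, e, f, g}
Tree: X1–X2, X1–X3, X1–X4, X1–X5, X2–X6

A tree decomposition must satisfy three properties: every vertex lies in some bag; for every edge, both endpoints lie together in some bag; and for every vertex, the bags containing it form a connected subtree. Here bags containing vertex f are not connected in the tree, so the decomposition is invalid.

No — bags containing vertex f are not connected in the tree.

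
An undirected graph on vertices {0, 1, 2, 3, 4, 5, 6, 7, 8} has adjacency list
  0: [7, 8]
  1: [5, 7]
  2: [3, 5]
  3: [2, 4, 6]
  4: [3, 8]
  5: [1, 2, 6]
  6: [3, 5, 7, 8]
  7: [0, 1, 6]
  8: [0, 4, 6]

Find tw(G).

3

A width-3 tree decomposition is:
Bags: B1 = {1, 2, 3, 5}  B2 = {1, 3, 5, 6}  B3 = {1, 3, 6, 7}  B4 = {3, 4, 6, 7}  B5 = {4, 6, 7, 8}  B6 = {0, 4, 7, 8}
Tree: B1–B2, B2–B3, B3–B4, B4–B5, B5–B6
The largest bag has 4 vertices, giving width 3; this decomposition certifies tw(G) ≤ 3. For the lower bound: the 4 vertex sets {1,2,5}, {3}, {6}, {0,4,7,8} are disjoint, each induces a connected subgraph, and every pair is joined by at least one edge of G. Contracting each set to a single vertex therefore yields K_{4} as a minor, and since treewidth is minor-monotone, tw(G) ≥ tw(K_{4}) = 3. Therefore the treewidth is 3.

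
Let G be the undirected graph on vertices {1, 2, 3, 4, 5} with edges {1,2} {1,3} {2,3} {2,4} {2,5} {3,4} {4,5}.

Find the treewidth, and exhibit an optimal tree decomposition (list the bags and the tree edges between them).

Treewidth 2.
One such decomposition:
Bags: B1 = {2, 3, 4}  B2 = {2, 4, 5}  B3 = {1, 2, 3}
Tree: B1–B2, B1–B3

Each bag holds 3 vertices, so the decomposition has width 2, which upper-bounds the treewidth. Conversely, {1, 2, 3} is a clique of size 3, and the vertices of any clique must share a bag in every tree decomposition; so some bag has ≥ 3 vertices and tw(G) ≥ 2. Therefore the treewidth is 2.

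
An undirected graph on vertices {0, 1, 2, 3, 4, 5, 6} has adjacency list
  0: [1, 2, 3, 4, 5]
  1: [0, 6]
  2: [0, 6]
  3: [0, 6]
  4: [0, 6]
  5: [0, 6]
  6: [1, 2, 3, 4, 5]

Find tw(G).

2

A width-2 tree decomposition is:
Bags: B1 = {0, 5, 6}  B2 = {0, 4, 6}  B3 = {0, 3, 6}  B4 = {0, 1, 6}  B5 = {0, 2, 6}
Tree: B1–B2, B2–B3, B3–B4, B4–B5
Each bag holds 3 vertices, so the decomposition has width 2, which upper-bounds the treewidth. The edges 0–5–6–4–0 form a cycle, so G is not a tree and its treewidth is at least 2. Hence tw(G) = 2 exactly.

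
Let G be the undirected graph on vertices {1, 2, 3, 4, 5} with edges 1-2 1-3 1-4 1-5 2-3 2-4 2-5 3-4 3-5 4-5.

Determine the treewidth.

4

A width-4 tree decomposition is:
Bags: B1 = {1, 2, 3, 4, 5}
Tree: (single bag)
A single bag containing all 5 vertices is trivially a valid decomposition of width 4. On the other hand G contains the 5-clique {1, 2, 3, 4, 5}. A clique must lie in a single bag of any decomposition, so no decomposition can have width below 4. The upper and lower bounds meet at 4, so that is the treewidth.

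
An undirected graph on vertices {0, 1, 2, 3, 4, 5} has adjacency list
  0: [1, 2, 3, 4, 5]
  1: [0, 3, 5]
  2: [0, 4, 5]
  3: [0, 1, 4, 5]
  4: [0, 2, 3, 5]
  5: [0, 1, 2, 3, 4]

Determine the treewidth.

3

A width-3 tree decomposition is:
Bags: B1 = {0, 1, 3, 5}  B2 = {0, 3, 4, 5}  B3 = {0, 2, 4, 5}
Tree: B1–B2, B2–B3
Each bag holds 4 vertices, so the decomposition has width 3, which upper-bounds the treewidth. Conversely, {0, 2, 4, 5} is a clique of size 4, and the vertices of any clique must share a bag in every tree decomposition; so some bag has ≥ 4 vertices and tw(G) ≥ 3. The upper and lower bounds meet at 3, so that is the treewidth.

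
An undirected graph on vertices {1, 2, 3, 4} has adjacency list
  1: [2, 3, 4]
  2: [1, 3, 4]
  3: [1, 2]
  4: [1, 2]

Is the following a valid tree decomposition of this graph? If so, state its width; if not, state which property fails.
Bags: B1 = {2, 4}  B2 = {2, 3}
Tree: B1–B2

No — vertex 1 appears in no bag.

A tree decomposition must satisfy three properties: every vertex lies in some bag; for every edge, both endpoints lie together in some bag; and for every vertex, the bags containing it form a connected subtree. Here vertex 1 appears in no bag, so the decomposition is invalid.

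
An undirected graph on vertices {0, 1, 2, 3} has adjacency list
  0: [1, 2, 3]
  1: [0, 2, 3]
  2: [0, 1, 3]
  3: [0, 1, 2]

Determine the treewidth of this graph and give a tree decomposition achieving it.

Treewidth 3.
One optimal decomposition is:
Bags: B1 = {0, 1, 2, 3}
Tree: (single bag)

A single bag containing all 4 vertices is trivially a valid decomposition of width 3. Conversely, {0, 1, 2, 3} is a clique of size 4, and the vertices of any clique must share a bag in every tree decomposition; so some bag has ≥ 4 vertices and tw(G) ≥ 3. Hence tw(G) = 3 exactly.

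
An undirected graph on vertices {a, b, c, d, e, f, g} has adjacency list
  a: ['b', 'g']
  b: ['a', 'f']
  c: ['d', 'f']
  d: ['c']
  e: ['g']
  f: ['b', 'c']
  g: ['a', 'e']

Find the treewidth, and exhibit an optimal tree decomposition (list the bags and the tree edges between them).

Treewidth 1.
Bags: B1 = {c, d}  B2 = {c, f}  B3 = {b, f}  B4 = {a, b}  B5 = {a, g}  B6 = {e, g}
Tree: B1–B2, B2–B3, B3–B4, B4–B5, B5–B6

The largest bag has 2 vertices, giving width 1; this decomposition certifies tw(G) ≤ 1. G has an edge, so its treewidth is at least 1. Hence tw(G) = 1 exactly.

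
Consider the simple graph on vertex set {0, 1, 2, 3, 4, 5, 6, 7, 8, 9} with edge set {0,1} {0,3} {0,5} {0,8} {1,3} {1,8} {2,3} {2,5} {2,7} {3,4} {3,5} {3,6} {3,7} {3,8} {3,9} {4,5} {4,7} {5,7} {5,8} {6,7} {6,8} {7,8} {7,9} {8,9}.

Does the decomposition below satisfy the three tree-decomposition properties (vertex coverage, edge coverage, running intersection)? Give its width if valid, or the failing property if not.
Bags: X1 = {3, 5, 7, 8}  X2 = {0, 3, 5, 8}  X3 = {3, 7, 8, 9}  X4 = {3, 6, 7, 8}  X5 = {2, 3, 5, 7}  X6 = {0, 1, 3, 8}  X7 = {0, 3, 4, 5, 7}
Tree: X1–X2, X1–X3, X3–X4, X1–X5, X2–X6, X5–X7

A tree decomposition must satisfy three properties: every vertex lies in some bag; for every edge, both endpoints lie together in some bag; and for every vertex, the bags containing it form a connected subtree. Here bags containing vertex 0 are not connected in the tree, so the decomposition is invalid.

No — bags containing vertex 0 are not connected in the tree.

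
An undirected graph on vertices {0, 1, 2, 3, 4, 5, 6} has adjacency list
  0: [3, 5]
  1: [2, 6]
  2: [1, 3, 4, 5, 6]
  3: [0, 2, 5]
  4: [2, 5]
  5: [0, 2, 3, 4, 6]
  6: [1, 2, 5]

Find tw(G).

A width-2 tree decomposition is:
Bags: B1 = {2, 5, 6}  B2 = {1, 2, 6}  B3 = {2, 4, 5}  B4 = {2, 3, 5}  B5 = {0, 3, 5}
Tree: B1–B2, B1–B3, B1–B4, B4–B5
The largest bag has 3 vertices, giving width 2; this decomposition certifies tw(G) ≤ 2. For the lower bound, the 3 vertices {0, 3, 5} are pairwise adjacent, and any tree decomposition puts a clique entirely inside one bag — forcing width ≥ 2. Combining the bounds, tw(G) = 2.

2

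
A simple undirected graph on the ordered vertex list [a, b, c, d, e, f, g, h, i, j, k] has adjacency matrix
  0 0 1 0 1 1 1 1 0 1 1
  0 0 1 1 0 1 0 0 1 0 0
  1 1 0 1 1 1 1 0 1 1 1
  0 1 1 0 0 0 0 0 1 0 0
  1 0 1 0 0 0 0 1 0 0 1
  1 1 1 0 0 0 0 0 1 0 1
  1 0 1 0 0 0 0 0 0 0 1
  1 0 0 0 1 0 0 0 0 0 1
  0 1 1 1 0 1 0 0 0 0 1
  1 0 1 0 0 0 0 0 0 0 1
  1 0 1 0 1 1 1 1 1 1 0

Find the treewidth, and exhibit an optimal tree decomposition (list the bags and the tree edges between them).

The largest bag has 4 vertices, giving width 3; this decomposition certifies tw(G) ≤ 3. For the lower bound, the 4 vertices {a, e, h, k} are pairwise adjacent, and any tree decomposition puts a clique entirely inside one bag — forcing width ≥ 3. Hence tw(G) = 3 exactly.

Treewidth 3.
One such decomposition:
Bags: B1 = {a, c, f, k}  B2 = {a, c, g, k}  B3 = {a, c, e, k}  B4 = {c, f, i, k}  B5 = {b, c, f, i}  B6 = {b, c, d, i}  B7 = {a, e, h, k}  B8 = {a, c, j, k}
Tree: B1–B2, B2–B3, B1–B4, B4–B5, B5–B6, B3–B7, B1–B8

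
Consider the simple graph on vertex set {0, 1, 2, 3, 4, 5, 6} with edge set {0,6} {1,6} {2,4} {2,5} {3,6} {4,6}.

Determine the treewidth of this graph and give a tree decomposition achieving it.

Treewidth 1.
One optimal decomposition is:
Bags: B1 = {2, 5}  B2 = {2, 4}  B3 = {4, 6}  B4 = {3, 6}  B5 = {1, 6}  B6 = {0, 6}
Tree: B1–B2, B2–B3, B3–B4, B3–B5, B3–B6

The largest bag has 2 vertices, giving width 1; this decomposition certifies tw(G) ≤ 1. Any graph with an edge has treewidth ≥ 1, and G has the edge 5–2. The upper and lower bounds meet at 1, so that is the treewidth.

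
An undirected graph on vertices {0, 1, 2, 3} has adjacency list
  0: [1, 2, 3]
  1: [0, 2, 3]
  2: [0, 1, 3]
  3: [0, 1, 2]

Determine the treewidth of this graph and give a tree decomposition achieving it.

A single bag containing all 4 vertices is trivially a valid decomposition of width 3. For the lower bound, the 4 vertices {0, 1, 2, 3} are pairwise adjacent, and any tree decomposition puts a clique entirely inside one bag — forcing width ≥ 3. The upper and lower bounds meet at 3, so that is the treewidth.

Treewidth 3.
One optimal decomposition is:
Bags: B1 = {0, 1, 2, 3}
Tree: (single bag)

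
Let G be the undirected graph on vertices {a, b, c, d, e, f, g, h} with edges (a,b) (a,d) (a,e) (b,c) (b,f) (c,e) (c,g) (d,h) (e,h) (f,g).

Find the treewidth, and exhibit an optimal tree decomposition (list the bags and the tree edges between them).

Every bag has size at most 3, so the width is 3 − 1 = 2 and tw(G) ≤ 2. Since h–d–a–e–h is a cycle in G, G is not acyclic. Forests are exactly the graphs of treewidth ≤ 1, so tw(G) ≥ 2. Hence tw(G) = 2 exactly.

Treewidth 2.
One such decomposition:
Bags: B1 = {d, e, h}  B2 = {a, d, e}  B3 = {a, c, e}  B4 = {a, b, c}  B5 = {b, c, g}  B6 = {b, f, g}
Tree: B1–B2, B2–B3, B3–B4, B4–B5, B5–B6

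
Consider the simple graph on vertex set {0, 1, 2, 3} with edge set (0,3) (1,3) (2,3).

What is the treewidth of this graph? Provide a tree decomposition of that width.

Each bag holds 2 vertices, so the decomposition has width 1, which upper-bounds the treewidth. Any graph with an edge has treewidth ≥ 1, and G has the edge 3–0. Therefore the treewidth is 1.

Treewidth 1.
Bags: B1 = {0, 3}  B2 = {2, 3}  B3 = {1, 3}
Tree: B1–B2, B1–B3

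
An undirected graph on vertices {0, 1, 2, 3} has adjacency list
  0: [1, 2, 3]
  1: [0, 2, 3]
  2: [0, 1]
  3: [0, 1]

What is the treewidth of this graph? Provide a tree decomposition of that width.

Each bag holds 3 vertices, so the decomposition has width 2, which upper-bounds the treewidth. For the lower bound, the 3 vertices {0, 1, 2} are pairwise adjacent, and any tree decomposition puts a clique entirely inside one bag — forcing width ≥ 2. The upper and lower bounds meet at 2, so that is the treewidth.

Treewidth 2.
Bags: B1 = {0, 1, 2}  B2 = {0, 1, 3}
Tree: B1–B2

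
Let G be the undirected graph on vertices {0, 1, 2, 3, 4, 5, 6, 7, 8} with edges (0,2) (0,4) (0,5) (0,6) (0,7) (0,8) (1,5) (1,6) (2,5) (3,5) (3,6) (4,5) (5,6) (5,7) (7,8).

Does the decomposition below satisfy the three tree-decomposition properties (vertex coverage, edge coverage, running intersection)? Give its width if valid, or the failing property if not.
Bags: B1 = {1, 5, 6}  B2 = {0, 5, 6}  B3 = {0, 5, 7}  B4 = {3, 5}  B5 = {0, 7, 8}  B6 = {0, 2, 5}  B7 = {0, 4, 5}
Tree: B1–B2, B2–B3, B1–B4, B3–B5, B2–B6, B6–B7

No — edge (6,3) lies in no bag.

A tree decomposition must satisfy three properties: every vertex lies in some bag; for every edge, both endpoints lie together in some bag; and for every vertex, the bags containing it form a connected subtree. Here edge (6,3) lies in no bag, so the decomposition is invalid.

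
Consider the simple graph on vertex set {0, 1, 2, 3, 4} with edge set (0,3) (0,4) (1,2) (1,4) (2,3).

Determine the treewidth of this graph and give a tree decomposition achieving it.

Treewidth 2.
Bags: B1 = {0, 2, 3}  B2 = {0, 1, 2}  B3 = {0, 1, 4}
Tree: B1–B2, B2–B3

Every bag has size at most 3, so the width is 3 − 1 = 2 and tw(G) ≤ 2. For the lower bound, G contains the cycle 0–3–2–1–4–0, so G is not a forest; only forests have treewidth ≤ 1, hence tw(G) ≥ 2. Combining the bounds, tw(G) = 2.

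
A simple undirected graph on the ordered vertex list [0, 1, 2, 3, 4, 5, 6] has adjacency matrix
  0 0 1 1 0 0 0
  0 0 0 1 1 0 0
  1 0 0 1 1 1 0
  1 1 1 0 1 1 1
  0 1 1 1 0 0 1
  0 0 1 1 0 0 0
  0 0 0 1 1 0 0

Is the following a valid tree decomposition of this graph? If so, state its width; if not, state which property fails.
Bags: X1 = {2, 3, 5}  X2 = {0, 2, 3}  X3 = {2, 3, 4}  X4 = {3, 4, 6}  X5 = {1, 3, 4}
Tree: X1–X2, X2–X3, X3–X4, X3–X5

Checking the three conditions: (i) the bags cover all of {0, 1, 2, 3, 4, 5, 6}; (ii) for each edge, some bag contains both endpoints; (iii) the bags containing any fixed vertex form a subtree. All hold, so the decomposition is valid with width 3 − 1 = 2.

Yes; width 2.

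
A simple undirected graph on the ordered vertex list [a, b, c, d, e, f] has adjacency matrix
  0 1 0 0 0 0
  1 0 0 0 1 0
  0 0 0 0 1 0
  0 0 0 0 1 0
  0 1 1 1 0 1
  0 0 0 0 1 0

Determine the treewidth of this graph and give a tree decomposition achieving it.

The largest bag has 2 vertices, giving width 1; this decomposition certifies tw(G) ≤ 1. Since G has at least one edge (e.g. e–d), it is not an edgeless graph, so tw(G) ≥ 1. Therefore the treewidth is 1.

Treewidth 1.
One optimal decomposition is:
Bags: B1 = {d, e}  B2 = {e, f}  B3 = {c, e}  B4 = {b, e}  B5 = {a, b}
Tree: B1–B2, B2–B3, B2–B4, B4–B5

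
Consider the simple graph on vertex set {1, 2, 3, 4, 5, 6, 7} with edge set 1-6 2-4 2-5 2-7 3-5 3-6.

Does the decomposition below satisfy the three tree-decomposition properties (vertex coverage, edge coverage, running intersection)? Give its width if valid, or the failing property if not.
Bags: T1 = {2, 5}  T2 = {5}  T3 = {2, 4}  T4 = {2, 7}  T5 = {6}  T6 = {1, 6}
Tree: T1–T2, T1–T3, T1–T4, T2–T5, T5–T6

A tree decomposition must satisfy three properties: every vertex lies in some bag; for every edge, both endpoints lie together in some bag; and for every vertex, the bags containing it form a connected subtree. Here vertex 3 appears in no bag, so the decomposition is invalid.

No — vertex 3 appears in no bag.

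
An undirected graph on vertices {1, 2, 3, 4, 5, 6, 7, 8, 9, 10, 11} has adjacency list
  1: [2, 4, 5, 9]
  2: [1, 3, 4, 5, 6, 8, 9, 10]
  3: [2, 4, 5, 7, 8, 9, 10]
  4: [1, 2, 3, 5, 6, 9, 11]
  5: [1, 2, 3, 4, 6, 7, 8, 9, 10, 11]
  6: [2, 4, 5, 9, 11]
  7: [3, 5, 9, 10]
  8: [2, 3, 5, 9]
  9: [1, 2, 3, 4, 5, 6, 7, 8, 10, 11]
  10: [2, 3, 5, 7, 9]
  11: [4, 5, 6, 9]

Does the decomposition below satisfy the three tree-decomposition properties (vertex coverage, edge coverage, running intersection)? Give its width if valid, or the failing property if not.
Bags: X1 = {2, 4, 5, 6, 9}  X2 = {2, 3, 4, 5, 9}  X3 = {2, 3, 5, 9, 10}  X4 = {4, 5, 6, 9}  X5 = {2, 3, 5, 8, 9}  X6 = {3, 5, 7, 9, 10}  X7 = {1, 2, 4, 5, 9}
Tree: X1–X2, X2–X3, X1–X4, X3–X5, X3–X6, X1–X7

A tree decomposition must satisfy three properties: every vertex lies in some bag; for every edge, both endpoints lie together in some bag; and for every vertex, the bags containing it form a connected subtree. Here vertex 11 appears in no bag, so the decomposition is invalid.

No — vertex 11 appears in no bag.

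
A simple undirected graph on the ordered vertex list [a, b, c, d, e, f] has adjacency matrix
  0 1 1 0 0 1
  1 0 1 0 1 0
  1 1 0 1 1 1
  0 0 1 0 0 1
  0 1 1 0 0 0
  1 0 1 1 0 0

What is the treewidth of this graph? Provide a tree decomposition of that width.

Each bag holds 3 vertices, so the decomposition has width 2, which upper-bounds the treewidth. For the lower bound, the 3 vertices {b, c, e} are pairwise adjacent, and any tree decomposition puts a clique entirely inside one bag — forcing width ≥ 2. The upper and lower bounds meet at 2, so that is the treewidth.

Treewidth 2.
One optimal decomposition is:
Bags: B1 = {a, c, f}  B2 = {a, b, c}  B3 = {b, c, e}  B4 = {c, d, f}
Tree: B1–B2, B2–B3, B1–B4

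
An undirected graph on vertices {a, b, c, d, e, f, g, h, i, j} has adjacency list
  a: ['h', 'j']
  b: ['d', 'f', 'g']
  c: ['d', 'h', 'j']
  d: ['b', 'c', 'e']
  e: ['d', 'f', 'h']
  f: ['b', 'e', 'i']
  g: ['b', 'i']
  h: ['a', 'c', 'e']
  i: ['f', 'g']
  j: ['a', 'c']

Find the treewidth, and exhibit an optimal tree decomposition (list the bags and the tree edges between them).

The largest bag has 3 vertices, giving width 2; this decomposition certifies tw(G) ≤ 2. For the lower bound, G contains the cycle i–g–b–f–i, so G is not a forest; only forests have treewidth ≤ 1, hence tw(G) ≥ 2. The upper and lower bounds meet at 2, so that is the treewidth.

Treewidth 2.
Bags: B1 = {f, g, i}  B2 = {b, f, g}  B3 = {b, e, f}  B4 = {b, d, e}  B5 = {d, e, h}  B6 = {c, d, h}  B7 = {a, c, h}  B8 = {a, c, j}
Tree: B1–B2, B2–B3, B3–B4, B4–B5, B5–B6, B6–B7, B7–B8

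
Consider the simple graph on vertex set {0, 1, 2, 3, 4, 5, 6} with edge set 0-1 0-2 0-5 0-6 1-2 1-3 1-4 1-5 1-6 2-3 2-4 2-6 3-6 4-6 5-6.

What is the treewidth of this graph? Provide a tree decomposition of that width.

Treewidth 3.
One optimal decomposition is:
Bags: B1 = {0, 1, 5, 6}  B2 = {0, 1, 2, 6}  B3 = {1, 2, 4, 6}  B4 = {1, 2, 3, 6}
Tree: B1–B2, B2–B3, B3–B4

Every bag has size at most 4, so the width is 4 − 1 = 3 and tw(G) ≤ 3. Conversely, {0, 1, 2, 6} is a clique of size 4, and the vertices of any clique must share a bag in every tree decomposition; so some bag has ≥ 4 vertices and tw(G) ≥ 3. Hence tw(G) = 3 exactly.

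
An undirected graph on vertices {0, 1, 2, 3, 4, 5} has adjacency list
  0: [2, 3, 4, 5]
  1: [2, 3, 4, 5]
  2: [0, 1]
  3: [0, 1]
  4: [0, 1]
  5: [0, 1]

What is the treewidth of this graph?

2

A width-2 tree decomposition is:
Bags: B1 = {0, 1, 2}  B2 = {0, 1, 4}  B3 = {0, 1, 3}  B4 = {0, 1, 5}
Tree: B1–B2, B2–B3, B3–B4
Each bag holds 3 vertices, so the decomposition has width 2, which upper-bounds the treewidth. The edges 1–2–0–4–1 form a cycle, so G is not a tree and its treewidth is at least 2. Combining the bounds, tw(G) = 2.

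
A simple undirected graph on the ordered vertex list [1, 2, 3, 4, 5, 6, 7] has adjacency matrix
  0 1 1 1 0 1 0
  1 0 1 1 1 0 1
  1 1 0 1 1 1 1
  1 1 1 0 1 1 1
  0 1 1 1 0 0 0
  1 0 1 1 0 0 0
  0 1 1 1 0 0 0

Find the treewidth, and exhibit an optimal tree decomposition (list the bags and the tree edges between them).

Each bag holds 4 vertices, so the decomposition has width 3, which upper-bounds the treewidth. Conversely, {1, 2, 3, 4} is a clique of size 4, and the vertices of any clique must share a bag in every tree decomposition; so some bag has ≥ 4 vertices and tw(G) ≥ 3. Combining the bounds, tw(G) = 3.

Treewidth 3.
One such decomposition:
Bags: B1 = {1, 2, 3, 4}  B2 = {1, 3, 4, 6}  B3 = {2, 3, 4, 7}  B4 = {2, 3, 4, 5}
Tree: B1–B2, B1–B3, B1–B4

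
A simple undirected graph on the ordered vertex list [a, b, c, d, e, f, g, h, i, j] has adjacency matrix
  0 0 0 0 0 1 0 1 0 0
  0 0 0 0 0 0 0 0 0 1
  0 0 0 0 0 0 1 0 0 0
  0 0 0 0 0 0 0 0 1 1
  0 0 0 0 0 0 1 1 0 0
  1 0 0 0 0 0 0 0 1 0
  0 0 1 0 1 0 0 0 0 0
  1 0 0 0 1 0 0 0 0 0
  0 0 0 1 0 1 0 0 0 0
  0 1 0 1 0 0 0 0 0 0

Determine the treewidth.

1

A width-1 tree decomposition is:
Bags: B1 = {c, g}  B2 = {e, g}  B3 = {e, h}  B4 = {a, h}  B5 = {a, f}  B6 = {f, i}  B7 = {d, i}  B8 = {d, j}  B9 = {b, j}
Tree: B1–B2, B2–B3, B3–B4, B4–B5, B5–B6, B6–B7, B7–B8, B8–B9
The largest bag has 2 vertices, giving width 1; this decomposition certifies tw(G) ≤ 1. G has an edge, so its treewidth is at least 1. Therefore the treewidth is 1.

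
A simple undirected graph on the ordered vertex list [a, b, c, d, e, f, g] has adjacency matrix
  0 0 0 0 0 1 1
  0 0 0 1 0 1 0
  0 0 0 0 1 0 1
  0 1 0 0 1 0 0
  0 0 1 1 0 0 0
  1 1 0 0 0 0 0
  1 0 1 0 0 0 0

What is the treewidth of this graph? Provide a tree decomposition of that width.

Treewidth 2.
Bags: B1 = {b, d, f}  B2 = {d, e, f}  B3 = {c, e, f}  B4 = {c, f, g}  B5 = {a, f, g}
Tree: B1–B2, B2–B3, B3–B4, B4–B5

The largest bag has 3 vertices, giving width 2; this decomposition certifies tw(G) ≤ 2. The edges f–b–d–e–c–g–a–f form a cycle, so G is not a tree and its treewidth is at least 2. The upper and lower bounds meet at 2, so that is the treewidth.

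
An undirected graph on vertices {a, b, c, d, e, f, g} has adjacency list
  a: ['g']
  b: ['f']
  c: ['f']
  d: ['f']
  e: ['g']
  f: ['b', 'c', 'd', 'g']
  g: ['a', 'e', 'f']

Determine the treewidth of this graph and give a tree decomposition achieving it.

The largest bag has 2 vertices, giving width 1; this decomposition certifies tw(G) ≤ 1. Any graph with an edge has treewidth ≥ 1, and G has the edge f–g. The upper and lower bounds meet at 1, so that is the treewidth.

Treewidth 1.
One such decomposition:
Bags: B1 = {f, g}  B2 = {a, g}  B3 = {d, f}  B4 = {b, f}  B5 = {c, f}  B6 = {e, g}
Tree: B1–B2, B1–B3, B1–B4, B4–B5, B1–B6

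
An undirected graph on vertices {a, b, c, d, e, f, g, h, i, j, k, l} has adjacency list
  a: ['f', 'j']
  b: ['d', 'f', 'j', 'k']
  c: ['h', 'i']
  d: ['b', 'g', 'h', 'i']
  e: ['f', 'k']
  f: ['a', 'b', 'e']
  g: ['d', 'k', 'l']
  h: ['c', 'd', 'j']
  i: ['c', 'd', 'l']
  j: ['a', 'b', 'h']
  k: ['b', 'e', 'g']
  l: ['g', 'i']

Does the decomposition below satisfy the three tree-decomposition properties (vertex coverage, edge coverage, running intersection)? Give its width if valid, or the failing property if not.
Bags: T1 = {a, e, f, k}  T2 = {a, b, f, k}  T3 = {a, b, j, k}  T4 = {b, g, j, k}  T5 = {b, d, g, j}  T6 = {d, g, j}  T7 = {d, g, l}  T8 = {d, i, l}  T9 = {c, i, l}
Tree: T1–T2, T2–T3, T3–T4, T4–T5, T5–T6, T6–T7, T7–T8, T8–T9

No — vertex h appears in no bag.

A tree decomposition must satisfy three properties: every vertex lies in some bag; for every edge, both endpoints lie together in some bag; and for every vertex, the bags containing it form a connected subtree. Here vertex h appears in no bag, so the decomposition is invalid.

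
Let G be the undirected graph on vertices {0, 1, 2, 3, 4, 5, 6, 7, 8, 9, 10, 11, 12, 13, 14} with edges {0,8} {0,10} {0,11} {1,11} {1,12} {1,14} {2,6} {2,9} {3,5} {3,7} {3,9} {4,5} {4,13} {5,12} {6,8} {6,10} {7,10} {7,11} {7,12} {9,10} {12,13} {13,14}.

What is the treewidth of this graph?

A width-3 tree decomposition is:
Bags: B1 = {2, 6, 8, 9}  B2 = {6, 8, 9, 10}  B3 = {0, 8, 9, 10}  B4 = {0, 3, 9, 10}  B5 = {0, 3, 7, 10}  B6 = {0, 3, 7, 11}  B7 = {3, 5, 7, 11}  B8 = {5, 7, 11, 12}  B9 = {1, 5, 11, 12}  B10 = {1, 4, 5, 12}  B11 = {1, 4, 12, 13}  B12 = {1, 4, 13, 14}
Tree: B1–B2, B2–B3, B3–B4, B4–B5, B5–B6, B6–B7, B7–B8, B8–B9, B9–B10, B10–B11, B11–B12
The largest bag has 4 vertices, giving width 3; this decomposition certifies tw(G) ≤ 3. For the lower bound: the 4 vertex sets {2,6,8}, {9}, {10}, {0,3,7,11} are disjoint, each induces a connected subgraph, and every pair is joined by at least one edge of G. Contracting each set to a single vertex therefore yields K_{4} as a minor, and since treewidth is minor-monotone, tw(G) ≥ tw(K_{4}) = 3. Therefore the treewidth is 3.

3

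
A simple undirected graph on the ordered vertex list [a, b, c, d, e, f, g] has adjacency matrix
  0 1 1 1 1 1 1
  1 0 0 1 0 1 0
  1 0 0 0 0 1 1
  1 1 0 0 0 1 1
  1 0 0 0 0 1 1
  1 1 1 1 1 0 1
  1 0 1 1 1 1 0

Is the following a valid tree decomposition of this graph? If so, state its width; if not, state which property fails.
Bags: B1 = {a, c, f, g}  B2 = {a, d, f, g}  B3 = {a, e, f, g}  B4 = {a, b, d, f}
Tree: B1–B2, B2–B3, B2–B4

Every vertex of G appears in some bag (union = {a, b, c, d, e, f, g}); every edge is covered by a bag; and for each vertex v the set of bags containing v is connected in the bag tree. The decomposition is therefore valid. The largest bag has 4 vertices, so the width is 3.

Yes; width 3.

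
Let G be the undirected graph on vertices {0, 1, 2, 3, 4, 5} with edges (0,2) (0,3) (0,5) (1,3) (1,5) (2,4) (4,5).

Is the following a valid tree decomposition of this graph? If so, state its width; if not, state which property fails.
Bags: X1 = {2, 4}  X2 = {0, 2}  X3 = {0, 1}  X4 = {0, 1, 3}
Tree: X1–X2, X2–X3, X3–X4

No — vertex 5 appears in no bag.

A tree decomposition must satisfy three properties: every vertex lies in some bag; for every edge, both endpoints lie together in some bag; and for every vertex, the bags containing it form a connected subtree. Here vertex 5 appears in no bag, so the decomposition is invalid.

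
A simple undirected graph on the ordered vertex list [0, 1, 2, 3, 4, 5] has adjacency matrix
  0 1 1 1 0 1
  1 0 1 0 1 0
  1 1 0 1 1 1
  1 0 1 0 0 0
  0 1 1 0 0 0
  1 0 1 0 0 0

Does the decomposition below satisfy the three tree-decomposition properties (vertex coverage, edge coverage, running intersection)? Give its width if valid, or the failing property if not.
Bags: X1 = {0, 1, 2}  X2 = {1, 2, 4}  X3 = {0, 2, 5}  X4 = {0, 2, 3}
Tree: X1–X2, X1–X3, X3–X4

Yes; width 2.

Checking the three conditions: (i) the bags cover all of {0, 1, 2, 3, 4, 5}; (ii) for each edge, some bag contains both endpoints; (iii) the bags containing any fixed vertex form a subtree. All hold, so the decomposition is valid with width 3 − 1 = 2.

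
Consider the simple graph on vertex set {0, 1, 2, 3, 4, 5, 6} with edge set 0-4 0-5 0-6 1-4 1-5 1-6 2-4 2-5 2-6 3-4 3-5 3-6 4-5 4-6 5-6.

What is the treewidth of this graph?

3

A width-3 tree decomposition is:
Bags: B1 = {3, 4, 5, 6}  B2 = {2, 4, 5, 6}  B3 = {0, 4, 5, 6}  B4 = {1, 4, 5, 6}
Tree: B1–B2, B2–B3, B3–B4
Each bag holds 4 vertices, so the decomposition has width 3, which upper-bounds the treewidth. For the lower bound, the 4 vertices {0, 4, 5, 6} are pairwise adjacent, and any tree decomposition puts a clique entirely inside one bag — forcing width ≥ 3. Therefore the treewidth is 3.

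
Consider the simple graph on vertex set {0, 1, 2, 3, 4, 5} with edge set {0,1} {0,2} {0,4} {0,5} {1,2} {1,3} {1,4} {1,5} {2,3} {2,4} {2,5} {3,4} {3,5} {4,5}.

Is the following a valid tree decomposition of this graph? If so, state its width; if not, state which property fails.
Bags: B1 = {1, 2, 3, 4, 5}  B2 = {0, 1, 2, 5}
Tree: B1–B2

A tree decomposition must satisfy three properties: every vertex lies in some bag; for every edge, both endpoints lie together in some bag; and for every vertex, the bags containing it form a connected subtree. Here edge (4,0) lies in no bag, so the decomposition is invalid.

No — edge (4,0) lies in no bag.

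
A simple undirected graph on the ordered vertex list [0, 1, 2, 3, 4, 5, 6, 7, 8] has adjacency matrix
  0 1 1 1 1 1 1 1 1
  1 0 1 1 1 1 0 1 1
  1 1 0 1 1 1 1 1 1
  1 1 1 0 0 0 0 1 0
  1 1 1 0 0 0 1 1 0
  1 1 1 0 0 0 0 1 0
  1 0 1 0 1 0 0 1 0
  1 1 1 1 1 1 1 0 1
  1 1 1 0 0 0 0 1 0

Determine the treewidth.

4

A width-4 tree decomposition is:
Bags: B1 = {0, 1, 2, 5, 7}  B2 = {0, 1, 2, 3, 7}  B3 = {0, 1, 2, 4, 7}  B4 = {0, 2, 4, 6, 7}  B5 = {0, 1, 2, 7, 8}
Tree: B1–B2, B1–B3, B3–B4, B2–B5
The largest bag has 5 vertices, giving width 4; this decomposition certifies tw(G) ≤ 4. Conversely, {0, 1, 2, 7, 8} is a clique of size 5, and the vertices of any clique must share a bag in every tree decomposition; so some bag has ≥ 5 vertices and tw(G) ≥ 4. The upper and lower bounds meet at 4, so that is the treewidth.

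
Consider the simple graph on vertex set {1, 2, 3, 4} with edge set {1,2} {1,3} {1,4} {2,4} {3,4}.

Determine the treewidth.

2

A width-2 tree decomposition is:
Bags: B1 = {1, 3, 4}  B2 = {1, 2, 4}
Tree: B1–B2
Each bag holds 3 vertices, so the decomposition has width 2, which upper-bounds the treewidth. For the lower bound, the 3 vertices {1, 2, 4} are pairwise adjacent, and any tree decomposition puts a clique entirely inside one bag — forcing width ≥ 2. Combining the bounds, tw(G) = 2.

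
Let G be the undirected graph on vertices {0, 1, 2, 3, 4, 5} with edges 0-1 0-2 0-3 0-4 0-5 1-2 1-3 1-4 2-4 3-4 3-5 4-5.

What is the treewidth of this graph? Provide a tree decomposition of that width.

Treewidth 3.
Bags: B1 = {0, 1, 3, 4}  B2 = {0, 3, 4, 5}  B3 = {0, 1, 2, 4}
Tree: B1–B2, B1–B3

Each bag holds 4 vertices, so the decomposition has width 3, which upper-bounds the treewidth. For the lower bound, the 4 vertices {0, 1, 2, 4} are pairwise adjacent, and any tree decomposition puts a clique entirely inside one bag — forcing width ≥ 3. The upper and lower bounds meet at 3, so that is the treewidth.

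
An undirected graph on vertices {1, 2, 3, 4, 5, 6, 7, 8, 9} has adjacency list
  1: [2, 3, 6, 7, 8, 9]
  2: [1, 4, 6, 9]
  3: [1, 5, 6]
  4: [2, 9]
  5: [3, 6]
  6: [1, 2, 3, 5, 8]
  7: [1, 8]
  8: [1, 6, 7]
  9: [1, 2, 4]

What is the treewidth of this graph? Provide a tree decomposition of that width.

Treewidth 2.
One optimal decomposition is:
Bags: B1 = {1, 2, 6}  B2 = {1, 6, 8}  B3 = {1, 2, 9}  B4 = {1, 7, 8}  B5 = {1, 3, 6}  B6 = {3, 5, 6}  B7 = {2, 4, 9}
Tree: B1–B2, B1–B3, B2–B4, B1–B5, B5–B6, B3–B7

Every bag has size at most 3, so the width is 3 − 1 = 2 and tw(G) ≤ 2. On the other hand G contains the 3-clique {1, 2, 9}. A clique must lie in a single bag of any decomposition, so no decomposition can have width below 2. Combining the bounds, tw(G) = 2.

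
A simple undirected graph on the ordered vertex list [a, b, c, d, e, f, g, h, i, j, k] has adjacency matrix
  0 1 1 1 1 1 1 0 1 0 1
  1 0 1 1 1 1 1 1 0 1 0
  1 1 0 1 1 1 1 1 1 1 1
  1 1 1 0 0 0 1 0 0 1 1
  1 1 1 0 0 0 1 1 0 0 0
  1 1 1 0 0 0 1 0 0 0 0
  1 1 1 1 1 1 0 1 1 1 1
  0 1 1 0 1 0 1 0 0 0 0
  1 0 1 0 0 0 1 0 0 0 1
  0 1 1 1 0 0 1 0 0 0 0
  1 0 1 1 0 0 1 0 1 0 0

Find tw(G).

A width-4 tree decomposition is:
Bags: B1 = {a, b, c, e, g}  B2 = {b, c, e, g, h}  B3 = {a, b, c, f, g}  B4 = {a, b, c, d, g}  B5 = {a, c, d, g, k}  B6 = {a, c, g, i, k}  B7 = {b, c, d, g, j}
Tree: B1–B2, B1–B3, B1–B4, B4–B5, B5–B6, B4–B7
Each bag holds 5 vertices, so the decomposition has width 4, which upper-bounds the treewidth. Conversely, {a, c, d, g, k} is a clique of size 5, and the vertices of any clique must share a bag in every tree decomposition; so some bag has ≥ 5 vertices and tw(G) ≥ 4. Combining the bounds, tw(G) = 4.

4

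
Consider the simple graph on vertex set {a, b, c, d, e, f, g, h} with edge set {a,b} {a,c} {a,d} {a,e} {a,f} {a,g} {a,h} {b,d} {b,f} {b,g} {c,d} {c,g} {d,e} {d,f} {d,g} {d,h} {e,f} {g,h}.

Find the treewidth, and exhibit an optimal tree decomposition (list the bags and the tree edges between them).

Each bag holds 4 vertices, so the decomposition has width 3, which upper-bounds the treewidth. On the other hand G contains the 4-clique {a, d, g, h}. A clique must lie in a single bag of any decomposition, so no decomposition can have width below 3. The upper and lower bounds meet at 3, so that is the treewidth.

Treewidth 3.
One such decomposition:
Bags: B1 = {a, b, d, f}  B2 = {a, b, d, g}  B3 = {a, c, d, g}  B4 = {a, d, g, h}  B5 = {a, d, e, f}
Tree: B1–B2, B2–B3, B3–B4, B1–B5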